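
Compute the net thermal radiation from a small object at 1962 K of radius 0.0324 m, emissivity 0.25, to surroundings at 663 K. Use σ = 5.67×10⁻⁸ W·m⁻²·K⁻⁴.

Q ≈ 2730 W

A = 4πr² = 4π × (0.0324)² = 0.0132 m².
Q = εσA(T⁴ − T_s⁴). T⁴ − T_s⁴ = (1962)⁴ − (663)⁴ = 1.48×10^13 − 1.93×10^11 = 1.46×10^13 K⁴.
Q = 0.25 × 5.67×10⁻⁸ × 0.0132 × 1.46×10^13 = 2730 W.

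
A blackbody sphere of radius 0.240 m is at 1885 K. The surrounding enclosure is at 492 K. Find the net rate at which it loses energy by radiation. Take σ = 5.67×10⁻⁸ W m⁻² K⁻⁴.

A = 4πr² = 4π × (0.240)² = 0.724 m².
Q = σA(T⁴ − T_s⁴). T⁴ − T_s⁴ = (1885)⁴ − (492)⁴ = 1.26×10^13 − 5.86×10^10 = 1.26×10^13 K⁴.
Q = 5.67×10⁻⁸ × 0.724 × 1.26×10^13 = 5.16×10^5 W.

Q ≈ 5.16×10^5 W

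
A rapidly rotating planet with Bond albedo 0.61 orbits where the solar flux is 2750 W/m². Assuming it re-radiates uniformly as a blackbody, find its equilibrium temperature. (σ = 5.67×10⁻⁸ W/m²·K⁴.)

T ≈ 262 K

Power absorbed = (1−a)S·πR²; power emitted = 4πR²σT⁴. Equating and cancelling πR²:
T = ((1−a)S / 4σ)^(1/4) = (1070 / (4 × 5.67×10⁻⁸))^(1/4) = (4.73×10^9)^(1/4).
T = 262 K.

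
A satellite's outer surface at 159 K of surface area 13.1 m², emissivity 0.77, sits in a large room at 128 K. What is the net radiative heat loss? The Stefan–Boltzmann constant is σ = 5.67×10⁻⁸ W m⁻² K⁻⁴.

Q = εσA(T⁴ − T_s⁴). T⁴ − T_s⁴ = (159)⁴ − (128)⁴ = 6.39×10^8 − 2.68×10^8 = 3.71×10^8 K⁴.
Q = 0.77 × 5.67×10⁻⁸ × 13.1 × 3.71×10^8 = 212 W.

Q ≈ 212 W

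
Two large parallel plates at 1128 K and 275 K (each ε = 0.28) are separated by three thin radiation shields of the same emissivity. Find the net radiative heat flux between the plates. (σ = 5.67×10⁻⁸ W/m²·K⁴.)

q ≈ 3720 W/m²

Each of the 4 gaps contributes resistance (2/ε − 1) = 2/0.28 − 1 = 6.143; total = 24.57.
q = σ(T₁⁴ − T₂⁴) / 24.57 = 5.67×10⁻⁸ × 1.61×10^12 / 24.57 = 3720 W/m².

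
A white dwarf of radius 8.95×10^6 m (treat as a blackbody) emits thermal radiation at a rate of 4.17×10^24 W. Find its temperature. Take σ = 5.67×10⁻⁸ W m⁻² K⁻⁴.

T ≈ 16400 K

A = 4πr² = 4π × (8.95×10^6)² = 1.01×10^15 m².
From P = σAT⁴, T = (P / σA)^(1/4) = (4.17×10^24 / (5.67×10⁻⁸ × 1.01×10^15))^(1/4).
T = (7.31×10^16)^(1/4) = 16400 K.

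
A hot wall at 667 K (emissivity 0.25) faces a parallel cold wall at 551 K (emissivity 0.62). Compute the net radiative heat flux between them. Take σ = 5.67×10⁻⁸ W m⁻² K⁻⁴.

For two large parallel gray plates, q = σ(T₁⁴ − T₂⁴) / (1/ε₁ + 1/ε₂ − 1).
1/ε₁ + 1/ε₂ − 1 = 1/0.25 + 1/0.62 − 1 = 4.613.
T₁⁴ − T₂⁴ = 1.98×10^11 − 9.22×10^10 = 1.06×10^11 K⁴.
q = 5.67×10⁻⁸ × 1.06×10^11 / 4.613 = 1300 W/m².

q ≈ 1300 W/m²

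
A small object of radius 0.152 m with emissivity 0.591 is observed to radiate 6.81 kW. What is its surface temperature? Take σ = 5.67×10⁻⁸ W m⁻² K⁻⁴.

A = 4πr² = 4π × (0.152)² = 0.290 m².
From P = εσAT⁴, T = (P / εσA)^(1/4) = (6810 / (0.591 × 5.67×10⁻⁸ × 0.290))^(1/4).
T = (7.00×10^11)^(1/4) = 915 K.

T ≈ 915 K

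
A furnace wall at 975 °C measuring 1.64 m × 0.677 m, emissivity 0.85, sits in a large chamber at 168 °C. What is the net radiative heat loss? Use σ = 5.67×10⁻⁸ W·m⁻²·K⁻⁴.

A = 1.64 × 0.677 = 1.11 m².
Convert: 975 °C = 1248 K; 168 °C = 441 K.
Q = εσA(T⁴ − T_s⁴). T⁴ − T_s⁴ = (1248)⁴ − (441)⁴ = 2.43×10^12 − 3.78×10^10 = 2.39×10^12 K⁴.
Q = 0.85 × 5.67×10⁻⁸ × 1.11 × 2.39×10^12 = 1.28×10^5 W.

Q ≈ 1.28×10^5 W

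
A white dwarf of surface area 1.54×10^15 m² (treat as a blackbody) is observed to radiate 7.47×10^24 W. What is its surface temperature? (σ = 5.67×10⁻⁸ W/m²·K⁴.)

From P = σAT⁴, T = (P / σA)^(1/4) = (7.47×10^24 / (5.67×10⁻⁸ × 1.54×10^15))^(1/4).
T = (8.55×10^16)^(1/4) = 17100 K.

T ≈ 17100 K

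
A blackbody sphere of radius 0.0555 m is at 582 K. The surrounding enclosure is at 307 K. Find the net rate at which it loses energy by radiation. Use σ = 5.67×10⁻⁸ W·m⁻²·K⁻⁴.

A = 4πr² = 4π × (0.0555)² = 0.0387 m².
Q = σA(T⁴ − T_s⁴). T⁴ − T_s⁴ = (582)⁴ − (307)⁴ = 1.15×10^11 − 8.88×10^9 = 1.06×10^11 K⁴.
Q = 5.67×10⁻⁸ × 0.0387 × 1.06×10^11 = 232 W.

Q ≈ 232 W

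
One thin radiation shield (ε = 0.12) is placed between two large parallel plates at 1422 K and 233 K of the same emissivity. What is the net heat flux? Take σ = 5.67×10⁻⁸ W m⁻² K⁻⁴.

q ≈ 7390 W/m²

Each of the 2 gaps contributes resistance (2/ε − 1) = 2/0.12 − 1 = 15.67; total = 31.33.
q = σ(T₁⁴ − T₂⁴) / 31.33 = 5.67×10⁻⁸ × 4.09×10^12 / 31.33 = 7390 W/m².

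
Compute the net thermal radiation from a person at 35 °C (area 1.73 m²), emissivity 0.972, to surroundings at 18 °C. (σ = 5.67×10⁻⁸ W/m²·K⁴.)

Convert: 35 °C = 308 K; 18 °C = 291 K.
Q = εσA(T⁴ − T_s⁴). T⁴ − T_s⁴ = (308)⁴ − (291)⁴ = 9.00×10^9 − 7.17×10^9 = 1.83×10^9 K⁴.
Q = 0.972 × 5.67×10⁻⁸ × 1.73 × 1.83×10^9 = 174 W.

Q ≈ 174 W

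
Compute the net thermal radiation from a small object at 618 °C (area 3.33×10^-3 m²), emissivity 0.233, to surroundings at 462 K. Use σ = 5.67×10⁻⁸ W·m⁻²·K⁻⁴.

Convert: 618 °C = 891 K.
Q = εσA(T⁴ − T_s⁴). T⁴ − T_s⁴ = (891)⁴ − (462)⁴ = 6.30×10^11 − 4.56×10^10 = 5.85×10^11 K⁴.
Q = 0.233 × 5.67×10⁻⁸ × 3.33×10^-3 × 5.85×10^11 = 25.7 W.

Q ≈ 25.7 W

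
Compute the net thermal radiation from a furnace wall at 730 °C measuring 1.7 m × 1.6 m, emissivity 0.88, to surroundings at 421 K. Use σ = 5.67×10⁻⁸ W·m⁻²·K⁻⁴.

Q ≈ 1.33×10^5 W

A = 1.7 × 1.6 = 2.72 m².
Convert: 730 °C = 1003 K.
Q = εσA(T⁴ − T_s⁴). T⁴ − T_s⁴ = (1003)⁴ − (421)⁴ = 1.01×10^12 − 3.14×10^10 = 9.81×10^11 K⁴.
Q = 0.88 × 5.67×10⁻⁸ × 2.72 × 9.81×10^11 = 1.33×10^5 W.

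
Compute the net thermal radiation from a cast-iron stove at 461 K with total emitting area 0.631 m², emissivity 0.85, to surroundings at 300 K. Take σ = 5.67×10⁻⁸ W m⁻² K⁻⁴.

Q ≈ 1130 W

Q = εσA(T⁴ − T_s⁴). T⁴ − T_s⁴ = (461)⁴ − (300)⁴ = 4.52×10^10 − 8.10×10^9 = 3.71×10^10 K⁴.
Q = 0.85 × 5.67×10⁻⁸ × 0.631 × 3.71×10^10 = 1130 W.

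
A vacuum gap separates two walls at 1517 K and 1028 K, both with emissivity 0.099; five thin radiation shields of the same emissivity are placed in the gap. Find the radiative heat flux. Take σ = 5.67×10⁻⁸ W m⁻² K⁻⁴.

Each of the 6 gaps contributes resistance (2/ε − 1) = 2/0.099 − 1 = 19.20; total = 115.2.
q = σ(T₁⁴ − T₂⁴) / 115.2 = 5.67×10⁻⁸ × 4.18×10^12 / 115.2 = 2060 W/m².

q ≈ 2060 W/m²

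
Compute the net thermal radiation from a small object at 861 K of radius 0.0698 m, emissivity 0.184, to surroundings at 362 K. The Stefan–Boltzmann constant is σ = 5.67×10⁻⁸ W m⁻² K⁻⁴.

Q ≈ 340 W

A = 4πr² = 4π × (0.0698)² = 0.0612 m².
Q = εσA(T⁴ − T_s⁴). T⁴ − T_s⁴ = (861)⁴ − (362)⁴ = 5.50×10^11 − 1.72×10^10 = 5.32×10^11 K⁴.
Q = 0.184 × 5.67×10⁻⁸ × 0.0612 × 5.32×10^11 = 340 W.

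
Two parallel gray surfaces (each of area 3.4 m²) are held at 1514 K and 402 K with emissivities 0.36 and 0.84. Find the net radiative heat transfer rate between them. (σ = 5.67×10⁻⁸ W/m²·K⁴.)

For two large parallel gray plates, q = σ(T₁⁴ − T₂⁴) / (1/ε₁ + 1/ε₂ − 1).
1/ε₁ + 1/ε₂ − 1 = 1/0.36 + 1/0.84 − 1 = 2.968.
T₁⁴ − T₂⁴ = 5.25×10^12 − 2.61×10^10 = 5.23×10^12 K⁴.
q = 5.67×10⁻⁸ × 5.23×10^12 / 2.968 = 99900 W/m².
Q = q·A = 99900 × 3.4 = 3.40×10^5 W.

Q ≈ 3.40×10^5 W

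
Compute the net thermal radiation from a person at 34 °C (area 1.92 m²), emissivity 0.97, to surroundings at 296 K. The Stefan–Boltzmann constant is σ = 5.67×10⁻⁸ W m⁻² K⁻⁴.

Convert: 34 °C = 307 K.
Q = εσA(T⁴ − T_s⁴). T⁴ − T_s⁴ = (307)⁴ − (296)⁴ = 8.88×10^9 − 7.68×10^9 = 1.21×10^9 K⁴.
Q = 0.97 × 5.67×10⁻⁸ × 1.92 × 1.21×10^9 = 127 W.

Q ≈ 127 W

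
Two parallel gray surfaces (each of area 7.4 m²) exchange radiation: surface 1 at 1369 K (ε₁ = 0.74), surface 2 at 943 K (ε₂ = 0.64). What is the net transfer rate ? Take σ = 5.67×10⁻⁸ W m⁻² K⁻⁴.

For two large parallel gray plates, q = σ(T₁⁴ − T₂⁴) / (1/ε₁ + 1/ε₂ − 1).
1/ε₁ + 1/ε₂ − 1 = 1/0.74 + 1/0.64 − 1 = 1.914.
T₁⁴ − T₂⁴ = 3.51×10^12 − 7.91×10^11 = 2.72×10^12 K⁴.
q = 5.67×10⁻⁸ × 2.72×10^12 / 1.914 = 80600 W/m².
Q = q·A = 80600 × 7.4 = 5.97×10^5 W.

Q ≈ 5.97×10^5 W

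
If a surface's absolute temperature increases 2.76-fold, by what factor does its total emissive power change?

factor ≈ 58.0

P ∝ T⁴, so the power scales as (2.76)⁴ = 58.0.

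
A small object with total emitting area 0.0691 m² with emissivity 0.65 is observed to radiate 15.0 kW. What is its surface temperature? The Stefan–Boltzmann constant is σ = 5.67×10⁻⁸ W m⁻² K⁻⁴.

T ≈ 1560 K

From P = εσAT⁴, T = (P / εσA)^(1/4) = (15000 / (0.65 × 5.67×10⁻⁸ × 0.0691))^(1/4).
T = (5.89×10^12)^(1/4) = 1560 K.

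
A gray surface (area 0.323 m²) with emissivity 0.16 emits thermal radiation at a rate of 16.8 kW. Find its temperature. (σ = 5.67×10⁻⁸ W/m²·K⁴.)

T ≈ 1550 K

From P = εσAT⁴, T = (P / εσA)^(1/4) = (16800 / (0.16 × 5.67×10⁻⁸ × 0.323))^(1/4).
T = (5.73×10^12)^(1/4) = 1550 K.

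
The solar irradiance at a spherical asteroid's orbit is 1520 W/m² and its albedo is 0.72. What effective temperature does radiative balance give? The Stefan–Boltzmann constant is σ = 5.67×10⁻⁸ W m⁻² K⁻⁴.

T ≈ 208 K

Power absorbed = (1−a)S·πR²; power emitted = 4πR²σT⁴. Equating and cancelling πR²:
T = ((1−a)S / 4σ)^(1/4) = (426 / (4 × 5.67×10⁻⁸))^(1/4) = (1.88×10^9)^(1/4).
T = 208 K.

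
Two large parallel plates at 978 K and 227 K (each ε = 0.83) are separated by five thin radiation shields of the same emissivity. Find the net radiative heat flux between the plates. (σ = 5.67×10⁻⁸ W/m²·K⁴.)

Each of the 6 gaps contributes resistance (2/ε − 1) = 2/0.83 − 1 = 1.410; total = 8.458.
q = σ(T₁⁴ − T₂⁴) / 8.458 = 5.67×10⁻⁸ × 9.12×10^11 / 8.458 = 6120 W/m².

q ≈ 6120 W/m²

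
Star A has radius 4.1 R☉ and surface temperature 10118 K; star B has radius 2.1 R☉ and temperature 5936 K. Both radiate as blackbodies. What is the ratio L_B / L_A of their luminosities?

L = 4πR²σT⁴ ∝ R²T⁴, so L_B/L_A = (2.1/4.1)² × (5936/10118)⁴ = 0.262 × 0.118 = 0.0311.

L_B/L_A ≈ 0.0311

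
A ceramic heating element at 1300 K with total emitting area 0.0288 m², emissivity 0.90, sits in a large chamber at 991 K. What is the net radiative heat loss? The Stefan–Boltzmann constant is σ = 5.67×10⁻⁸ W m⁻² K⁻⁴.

Q = εσA(T⁴ − T_s⁴). T⁴ − T_s⁴ = (1300)⁴ − (991)⁴ = 2.86×10^12 − 9.64×10^11 = 1.89×10^12 K⁴.
Q = 0.90 × 5.67×10⁻⁸ × 0.0288 × 1.89×10^12 = 2780 W.

Q ≈ 2780 W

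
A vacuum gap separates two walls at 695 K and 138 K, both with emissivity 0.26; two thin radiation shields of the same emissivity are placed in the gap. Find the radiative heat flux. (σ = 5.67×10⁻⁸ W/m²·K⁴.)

Each of the 3 gaps contributes resistance (2/ε − 1) = 2/0.26 − 1 = 6.692; total = 20.08.
q = σ(T₁⁴ − T₂⁴) / 20.08 = 5.67×10⁻⁸ × 2.33×10^11 / 20.08 = 658 W/m².

q ≈ 658 W/m²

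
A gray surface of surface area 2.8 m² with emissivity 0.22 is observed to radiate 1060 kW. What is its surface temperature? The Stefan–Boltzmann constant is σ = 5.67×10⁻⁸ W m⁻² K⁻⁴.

T ≈ 2350 K

From P = εσAT⁴, T = (P / εσA)^(1/4) = (1.06×10^6 / (0.22 × 5.67×10⁻⁸ × 2.80))^(1/4).
T = (3.03×10^13)^(1/4) = 2350 K.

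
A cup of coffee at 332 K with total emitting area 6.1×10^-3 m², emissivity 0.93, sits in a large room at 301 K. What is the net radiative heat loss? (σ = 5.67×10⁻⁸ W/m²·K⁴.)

Q = εσA(T⁴ − T_s⁴). T⁴ − T_s⁴ = (332)⁴ − (301)⁴ = 1.21×10^10 − 8.21×10^9 = 3.94×10^9 K⁴.
Q = 0.93 × 5.67×10⁻⁸ × 6.10×10^-3 × 3.94×10^9 = 1.27 W.

Q ≈ 1.27 W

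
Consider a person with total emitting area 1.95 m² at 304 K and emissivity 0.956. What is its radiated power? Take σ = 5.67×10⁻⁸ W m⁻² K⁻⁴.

Stefan–Boltzmann: P = εσAT⁴ = 0.956 × 5.67×10⁻⁸ × 1.95 × (304)⁴ = 0.956 × 5.67×10⁻⁸ × 1.95 × 8.54×10^9.
P = 903 W.

P ≈ 903 W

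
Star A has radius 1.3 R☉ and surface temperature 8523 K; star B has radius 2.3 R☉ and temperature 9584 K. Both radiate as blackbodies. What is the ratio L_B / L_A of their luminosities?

L_B/L_A ≈ 5.00

L = 4πR²σT⁴ ∝ R²T⁴, so L_B/L_A = (2.3/1.3)² × (9584/8523)⁴ = 3.13 × 1.60 = 5.00.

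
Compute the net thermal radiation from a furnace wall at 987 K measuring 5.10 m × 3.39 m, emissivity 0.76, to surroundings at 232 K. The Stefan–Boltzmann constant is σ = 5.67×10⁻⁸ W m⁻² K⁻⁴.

A = 5.10 × 3.39 = 17.3 m².
Q = εσA(T⁴ − T_s⁴). T⁴ − T_s⁴ = (987)⁴ − (232)⁴ = 9.49×10^11 − 2.90×10^9 = 9.46×10^11 K⁴.
Q = 0.76 × 5.67×10⁻⁸ × 17.3 × 9.46×10^11 = 7.05×10^5 W.

Q ≈ 7.05×10^5 W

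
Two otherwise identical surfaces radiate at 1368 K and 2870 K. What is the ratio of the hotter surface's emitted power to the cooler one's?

ratio ≈ 19.4

P ∝ T⁴, so the ratio is (2870/1368)⁴ = (2.098)⁴ = 19.4.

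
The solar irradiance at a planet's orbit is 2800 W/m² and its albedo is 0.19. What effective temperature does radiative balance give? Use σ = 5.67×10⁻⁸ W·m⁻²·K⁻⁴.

Power absorbed = (1−a)S·πR²; power emitted = 4πR²σT⁴. Equating and cancelling πR²:
T = ((1−a)S / 4σ)^(1/4) = (2270 / (4 × 5.67×10⁻⁸))^(1/4) = (1.00×10^10)^(1/4).
T = 316 K.

T ≈ 316 K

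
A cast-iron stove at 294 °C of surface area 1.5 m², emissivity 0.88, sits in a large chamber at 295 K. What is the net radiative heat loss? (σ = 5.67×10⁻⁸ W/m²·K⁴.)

Q ≈ 7170 W

Convert: 294 °C = 567 K.
Q = εσA(T⁴ − T_s⁴). T⁴ − T_s⁴ = (567)⁴ − (295)⁴ = 1.03×10^11 − 7.57×10^9 = 9.58×10^10 K⁴.
Q = 0.88 × 5.67×10⁻⁸ × 1.50 × 9.58×10^10 = 7170 W.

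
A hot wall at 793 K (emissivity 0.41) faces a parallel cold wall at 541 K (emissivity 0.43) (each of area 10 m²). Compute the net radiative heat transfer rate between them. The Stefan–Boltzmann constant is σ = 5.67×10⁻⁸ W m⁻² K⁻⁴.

Q ≈ 46700 W

For two large parallel gray plates, q = σ(T₁⁴ − T₂⁴) / (1/ε₁ + 1/ε₂ − 1).
1/ε₁ + 1/ε₂ − 1 = 1/0.41 + 1/0.43 − 1 = 3.765.
T₁⁴ − T₂⁴ = 3.95×10^11 − 8.57×10^10 = 3.10×10^11 K⁴.
q = 5.67×10⁻⁸ × 3.10×10^11 / 3.765 = 4670 W/m².
Q = q·A = 4670 × 10 = 46700 W.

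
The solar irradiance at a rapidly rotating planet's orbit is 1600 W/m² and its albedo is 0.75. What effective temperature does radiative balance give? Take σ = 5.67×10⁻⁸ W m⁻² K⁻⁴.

Power absorbed = (1−a)S·πR²; power emitted = 4πR²σT⁴. Equating and cancelling πR²:
T = ((1−a)S / 4σ)^(1/4) = (400 / (4 × 5.67×10⁻⁸))^(1/4) = (1.76×10^9)^(1/4).
T = 205 K.

T ≈ 205 K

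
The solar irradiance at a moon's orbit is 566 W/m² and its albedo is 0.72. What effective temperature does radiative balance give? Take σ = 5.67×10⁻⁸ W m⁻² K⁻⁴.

T ≈ 163 K

Power absorbed = (1−a)S·πR²; power emitted = 4πR²σT⁴. Equating and cancelling πR²:
T = ((1−a)S / 4σ)^(1/4) = (158 / (4 × 5.67×10⁻⁸))^(1/4) = (6.99×10^8)^(1/4).
T = 163 K.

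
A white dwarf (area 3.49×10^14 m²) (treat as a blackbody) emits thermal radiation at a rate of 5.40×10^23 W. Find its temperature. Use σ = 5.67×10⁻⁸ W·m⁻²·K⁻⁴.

From P = σAT⁴, T = (P / σA)^(1/4) = (5.40×10^23 / (5.67×10⁻⁸ × 3.49×10^14))^(1/4).
T = (2.73×10^16)^(1/4) = 12900 K.

T ≈ 12900 K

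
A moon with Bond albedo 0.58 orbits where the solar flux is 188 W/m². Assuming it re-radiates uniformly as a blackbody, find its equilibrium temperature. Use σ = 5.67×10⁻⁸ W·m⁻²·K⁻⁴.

T ≈ 137 K

Power absorbed = (1−a)S·πR²; power emitted = 4πR²σT⁴. Equating and cancelling πR²:
T = ((1−a)S / 4σ)^(1/4) = (79.0 / (4 × 5.67×10⁻⁸))^(1/4) = (3.48×10^8)^(1/4).
T = 137 K.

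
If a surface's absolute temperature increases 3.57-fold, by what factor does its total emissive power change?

factor ≈ 162

P ∝ T⁴, so the power scales as (3.57)⁴ = 162.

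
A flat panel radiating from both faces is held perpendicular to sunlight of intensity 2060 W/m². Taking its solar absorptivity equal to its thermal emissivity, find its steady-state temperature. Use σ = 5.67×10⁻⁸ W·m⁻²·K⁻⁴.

T ≈ 367 K

Absorbed flux αS = emitted flux 2εσT⁴ per unit area; with α = ε this gives T = (S/2σ)^(1/4).
T = (2060 / (2 × 5.67×10⁻⁸))^(1/4) = (1.82×10^10)^(1/4).
T = 367 K.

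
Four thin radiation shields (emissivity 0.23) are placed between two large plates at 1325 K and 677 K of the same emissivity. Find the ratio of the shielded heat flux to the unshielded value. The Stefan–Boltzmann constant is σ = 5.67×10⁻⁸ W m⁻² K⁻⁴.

ratio ≈ 0.200

With N identical shields there are N+1 = 5 gaps in series, each with the same radiative resistance, so the flux falls to 1/(N+1) of its unshielded value.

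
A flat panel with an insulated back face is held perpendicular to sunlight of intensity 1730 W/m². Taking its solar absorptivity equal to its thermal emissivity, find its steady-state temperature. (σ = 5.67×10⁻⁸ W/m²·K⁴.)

Absorbed flux αS = emitted flux εσT⁴ (one radiating face); with α = ε, T = (S/σ)^(1/4).
T = (1730 / 5.67×10⁻⁸)^(1/4) = (3.05×10^10)^(1/4).
T = 418 K.

T ≈ 418 K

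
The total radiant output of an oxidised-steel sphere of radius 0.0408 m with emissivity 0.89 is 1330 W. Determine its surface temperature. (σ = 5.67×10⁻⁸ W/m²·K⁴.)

T ≈ 1060 K

A = 4πr² = 4π × (0.0408)² = 0.0209 m².
From P = εσAT⁴, T = (P / εσA)^(1/4) = (1330 / (0.89 × 5.67×10⁻⁸ × 0.0209))^(1/4).
T = (1.26×10^12)^(1/4) = 1060 K.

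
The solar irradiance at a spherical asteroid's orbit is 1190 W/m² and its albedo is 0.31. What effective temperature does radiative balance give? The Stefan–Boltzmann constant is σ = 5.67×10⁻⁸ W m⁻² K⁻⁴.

T ≈ 245 K

Power absorbed = (1−a)S·πR²; power emitted = 4πR²σT⁴. Equating and cancelling πR²:
T = ((1−a)S / 4σ)^(1/4) = (821 / (4 × 5.67×10⁻⁸))^(1/4) = (3.62×10^9)^(1/4).
T = 245 K.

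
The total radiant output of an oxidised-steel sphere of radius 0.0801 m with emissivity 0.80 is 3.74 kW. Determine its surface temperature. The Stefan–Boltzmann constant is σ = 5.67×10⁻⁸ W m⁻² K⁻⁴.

T ≈ 1010 K

A = 4πr² = 4π × (0.0801)² = 0.0806 m².
From P = εσAT⁴, T = (P / εσA)^(1/4) = (3740 / (0.80 × 5.67×10⁻⁸ × 0.0806))^(1/4).
T = (1.02×10^12)^(1/4) = 1010 K.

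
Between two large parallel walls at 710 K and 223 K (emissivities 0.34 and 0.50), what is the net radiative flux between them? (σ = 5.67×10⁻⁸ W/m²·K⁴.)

q ≈ 3620 W/m²

For two large parallel gray plates, q = σ(T₁⁴ − T₂⁴) / (1/ε₁ + 1/ε₂ − 1).
1/ε₁ + 1/ε₂ − 1 = 1/0.34 + 1/0.50 − 1 = 3.941.
T₁⁴ − T₂⁴ = 2.54×10^11 − 2.47×10^9 = 2.52×10^11 K⁴.
q = 5.67×10⁻⁸ × 2.52×10^11 / 3.941 = 3620 W/m².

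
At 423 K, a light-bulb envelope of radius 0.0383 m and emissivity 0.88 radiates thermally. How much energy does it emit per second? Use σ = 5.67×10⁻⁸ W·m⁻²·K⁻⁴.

A = 4πr² = 4π × (0.0383)² = 0.0184 m².
Stefan–Boltzmann: P = εσAT⁴ = 0.88 × 5.67×10⁻⁸ × 0.0184 × (423)⁴ = 0.88 × 5.67×10⁻⁸ × 0.0184 × 3.20×10^10.
P = 29.4 W.

P ≈ 29.4 W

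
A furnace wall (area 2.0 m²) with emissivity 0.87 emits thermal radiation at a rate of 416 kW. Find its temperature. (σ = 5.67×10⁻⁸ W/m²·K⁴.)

From P = εσAT⁴, T = (P / εσA)^(1/4) = (4.16×10^5 / (0.87 × 5.67×10⁻⁸ × 2.00))^(1/4).
T = (4.22×10^12)^(1/4) = 1430 K.

T ≈ 1430 K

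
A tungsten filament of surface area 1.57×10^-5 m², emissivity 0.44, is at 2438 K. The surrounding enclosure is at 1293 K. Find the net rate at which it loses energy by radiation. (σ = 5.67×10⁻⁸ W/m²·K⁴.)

Q ≈ 12.7 W

Q = εσA(T⁴ − T_s⁴). T⁴ − T_s⁴ = (2438)⁴ − (1293)⁴ = 3.53×10^13 − 2.80×10^12 = 3.25×10^13 K⁴.
Q = 0.44 × 5.67×10⁻⁸ × 1.57×10^-5 × 3.25×10^13 = 12.7 W.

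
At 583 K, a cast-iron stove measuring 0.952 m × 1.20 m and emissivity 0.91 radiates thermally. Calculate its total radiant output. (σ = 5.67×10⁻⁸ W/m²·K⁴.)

P ≈ 6810 W

A = 0.952 × 1.20 = 1.14 m².
Stefan–Boltzmann: P = εσAT⁴ = 0.91 × 5.67×10⁻⁸ × 1.14 × (583)⁴ = 0.91 × 5.67×10⁻⁸ × 1.14 × 1.16×10^11.
P = 6810 W.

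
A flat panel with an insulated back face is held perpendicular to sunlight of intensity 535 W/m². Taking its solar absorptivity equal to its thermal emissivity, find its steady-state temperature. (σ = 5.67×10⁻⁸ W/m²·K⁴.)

T ≈ 312 K

Absorbed flux αS = emitted flux εσT⁴ (one radiating face); with α = ε, T = (S/σ)^(1/4).
T = (535 / 5.67×10⁻⁸)^(1/4) = (9.44×10^9)^(1/4).
T = 312 K.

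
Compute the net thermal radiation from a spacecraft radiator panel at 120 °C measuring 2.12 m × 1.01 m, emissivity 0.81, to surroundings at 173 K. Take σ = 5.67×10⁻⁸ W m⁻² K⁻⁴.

A = 2.12 × 1.01 = 2.14 m².
Convert: 120 °C = 393 K.
Q = εσA(T⁴ − T_s⁴). T⁴ − T_s⁴ = (393)⁴ − (173)⁴ = 2.39×10^10 − 8.96×10^8 = 2.30×10^10 K⁴.
Q = 0.81 × 5.67×10⁻⁸ × 2.14 × 2.30×10^10 = 2260 W.

Q ≈ 2260 W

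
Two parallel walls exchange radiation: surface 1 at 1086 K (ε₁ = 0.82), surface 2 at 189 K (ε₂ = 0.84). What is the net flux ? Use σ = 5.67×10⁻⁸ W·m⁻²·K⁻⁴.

For two large parallel gray plates, q = σ(T₁⁴ − T₂⁴) / (1/ε₁ + 1/ε₂ − 1).
1/ε₁ + 1/ε₂ − 1 = 1/0.82 + 1/0.84 − 1 = 1.410.
T₁⁴ − T₂⁴ = 1.39×10^12 − 1.28×10^9 = 1.39×10^12 K⁴.
q = 5.67×10⁻⁸ × 1.39×10^12 / 1.410 = 55900 W/m².

q ≈ 55900 W/m²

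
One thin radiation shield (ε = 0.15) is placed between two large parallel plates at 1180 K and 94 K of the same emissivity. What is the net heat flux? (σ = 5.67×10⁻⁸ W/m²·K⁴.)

q ≈ 4460 W/m²

Each of the 2 gaps contributes resistance (2/ε − 1) = 2/0.15 − 1 = 12.33; total = 24.67.
q = σ(T₁⁴ − T₂⁴) / 24.67 = 5.67×10⁻⁸ × 1.94×10^12 / 24.67 = 4460 W/m².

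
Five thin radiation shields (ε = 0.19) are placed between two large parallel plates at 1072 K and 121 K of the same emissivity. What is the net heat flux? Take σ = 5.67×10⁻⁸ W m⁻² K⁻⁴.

Each of the 6 gaps contributes resistance (2/ε − 1) = 2/0.19 − 1 = 9.526; total = 57.16.
q = σ(T₁⁴ − T₂⁴) / 57.16 = 5.67×10⁻⁸ × 1.32×10^12 / 57.16 = 1310 W/m².

q ≈ 1310 W/m²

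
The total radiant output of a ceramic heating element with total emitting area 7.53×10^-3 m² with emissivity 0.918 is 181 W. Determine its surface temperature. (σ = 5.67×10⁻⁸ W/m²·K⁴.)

From P = εσAT⁴, T = (P / εσA)^(1/4) = (181 / (0.918 × 5.67×10⁻⁸ × 7.53×10^-3))^(1/4).
T = (4.62×10^11)^(1/4) = 824 K.

T ≈ 824 K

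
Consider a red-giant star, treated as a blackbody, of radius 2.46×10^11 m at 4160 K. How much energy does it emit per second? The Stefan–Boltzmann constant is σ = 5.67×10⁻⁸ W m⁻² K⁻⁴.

A = 4πr² = 4π × (2.46×10^11)² = 7.60×10^23 m².
P = σAT⁴ = 5.67×10⁻⁸ × 7.60×10^23 × (4160)⁴ = 5.67×10⁻⁸ × 7.60×10^23 × 2.99×10^14.
P = 1.29×10^31 W.

P ≈ 1.29×10^31 W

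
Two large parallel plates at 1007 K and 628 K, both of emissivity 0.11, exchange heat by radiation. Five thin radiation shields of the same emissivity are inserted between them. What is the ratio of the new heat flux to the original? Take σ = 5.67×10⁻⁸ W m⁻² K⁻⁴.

With N identical shields there are N+1 = 6 gaps in series, each with the same radiative resistance, so the flux falls to 1/(N+1) of its unshielded value.

ratio ≈ 0.167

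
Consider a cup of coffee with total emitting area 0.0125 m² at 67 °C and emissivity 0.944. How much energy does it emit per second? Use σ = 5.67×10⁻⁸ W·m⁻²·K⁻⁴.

67 °C = 340 K.
Stefan–Boltzmann: P = εσAT⁴ = 0.944 × 5.67×10⁻⁸ × 0.0125 × (340)⁴ = 0.944 × 5.67×10⁻⁸ × 0.0125 × 1.34×10^10.
P = 8.94 W.

P ≈ 8.94 W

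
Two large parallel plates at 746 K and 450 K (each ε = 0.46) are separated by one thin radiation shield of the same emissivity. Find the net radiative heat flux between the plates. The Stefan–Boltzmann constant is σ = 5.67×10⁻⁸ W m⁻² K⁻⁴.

Each of the 2 gaps contributes resistance (2/ε − 1) = 2/0.46 − 1 = 3.348; total = 6.696.
q = σ(T₁⁴ − T₂⁴) / 6.696 = 5.67×10⁻⁸ × 2.69×10^11 / 6.696 = 2280 W/m².

q ≈ 2280 W/m²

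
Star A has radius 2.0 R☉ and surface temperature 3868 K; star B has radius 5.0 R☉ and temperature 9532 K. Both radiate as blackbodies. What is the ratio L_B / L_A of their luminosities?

L_B/L_A ≈ 230

L = 4πR²σT⁴ ∝ R²T⁴, so L_B/L_A = (5.0/2.0)² × (9532/3868)⁴ = 6.25 × 36.9 = 230.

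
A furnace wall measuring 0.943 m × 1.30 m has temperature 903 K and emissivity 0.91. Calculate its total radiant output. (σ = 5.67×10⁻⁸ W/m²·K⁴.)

P ≈ 42100 W

A = 0.943 × 1.30 = 1.23 m².
Stefan–Boltzmann: P = εσAT⁴ = 0.91 × 5.67×10⁻⁸ × 1.23 × (903)⁴ = 0.91 × 5.67×10⁻⁸ × 1.23 × 6.65×10^11.
P = 42100 W.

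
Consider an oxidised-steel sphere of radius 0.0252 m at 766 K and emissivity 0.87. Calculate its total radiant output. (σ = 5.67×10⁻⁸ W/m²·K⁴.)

P ≈ 136 W

A = 4πr² = 4π × (0.0252)² = 7.98×10^-3 m².
Stefan–Boltzmann: P = εσAT⁴ = 0.87 × 5.67×10⁻⁸ × 7.98×10^-3 × (766)⁴ = 0.87 × 5.67×10⁻⁸ × 7.98×10^-3 × 3.44×10^11.
P = 136 W.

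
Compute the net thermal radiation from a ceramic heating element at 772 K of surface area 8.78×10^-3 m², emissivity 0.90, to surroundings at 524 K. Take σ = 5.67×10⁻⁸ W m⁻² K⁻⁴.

Q = εσA(T⁴ − T_s⁴). T⁴ − T_s⁴ = (772)⁴ − (524)⁴ = 3.55×10^11 − 7.54×10^10 = 2.80×10^11 K⁴.
Q = 0.90 × 5.67×10⁻⁸ × 8.78×10^-3 × 2.80×10^11 = 125 W.

Q ≈ 125 W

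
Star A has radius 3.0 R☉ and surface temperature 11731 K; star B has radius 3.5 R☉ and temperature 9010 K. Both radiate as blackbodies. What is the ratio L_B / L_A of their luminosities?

L_B/L_A ≈ 0.474

L = 4πR²σT⁴ ∝ R²T⁴, so L_B/L_A = (3.5/3.0)² × (9010/11731)⁴ = 1.36 × 0.348 = 0.474.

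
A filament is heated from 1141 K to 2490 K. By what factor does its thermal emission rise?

P ∝ T⁴, so the ratio is (2490/1141)⁴ = (2.182)⁴ = 22.7.

ratio ≈ 22.7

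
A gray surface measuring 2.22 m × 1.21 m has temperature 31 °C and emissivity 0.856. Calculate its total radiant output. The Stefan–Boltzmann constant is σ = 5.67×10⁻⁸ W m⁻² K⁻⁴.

P ≈ 1110 W

A = 2.22 × 1.21 = 2.69 m².
31 °C = 304 K.
Stefan–Boltzmann: P = εσAT⁴ = 0.856 × 5.67×10⁻⁸ × 2.69 × (304)⁴ = 0.856 × 5.67×10⁻⁸ × 2.69 × 8.54×10^9.
P = 1110 W.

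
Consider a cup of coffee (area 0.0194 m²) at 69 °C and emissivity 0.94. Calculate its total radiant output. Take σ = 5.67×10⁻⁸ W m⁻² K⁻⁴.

69 °C = 342 K.
Stefan–Boltzmann: P = εσAT⁴ = 0.94 × 5.67×10⁻⁸ × 0.0194 × (342)⁴ = 0.94 × 5.67×10⁻⁸ × 0.0194 × 1.37×10^10.
P = 14.1 W.

P ≈ 14.1 W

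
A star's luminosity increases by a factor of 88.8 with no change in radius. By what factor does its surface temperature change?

factor ≈ 3.07

P ∝ T⁴ ⇒ T ∝ P^(1/4), so T scales by (88.8)^(1/4) = 3.07.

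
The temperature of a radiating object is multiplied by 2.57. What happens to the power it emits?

P ∝ T⁴, so the power scales as (2.57)⁴ = 43.6.

factor ≈ 43.6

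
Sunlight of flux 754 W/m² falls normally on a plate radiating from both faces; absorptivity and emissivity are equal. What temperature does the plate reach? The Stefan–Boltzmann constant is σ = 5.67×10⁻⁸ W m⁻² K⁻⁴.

T ≈ 286 K

Absorbed flux αS = emitted flux 2εσT⁴ per unit area; with α = ε this gives T = (S/2σ)^(1/4).
T = (754 / (2 × 5.67×10⁻⁸))^(1/4) = (6.65×10^9)^(1/4).
T = 286 K.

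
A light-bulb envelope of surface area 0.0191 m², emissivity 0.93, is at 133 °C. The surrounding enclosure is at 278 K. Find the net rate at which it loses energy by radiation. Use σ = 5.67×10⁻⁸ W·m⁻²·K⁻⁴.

Convert: 133 °C = 406 K.
Q = εσA(T⁴ − T_s⁴). T⁴ − T_s⁴ = (406)⁴ − (278)⁴ = 2.72×10^10 − 5.97×10^9 = 2.12×10^10 K⁴.
Q = 0.93 × 5.67×10⁻⁸ × 0.0191 × 2.12×10^10 = 21.3 W.

Q ≈ 21.3 W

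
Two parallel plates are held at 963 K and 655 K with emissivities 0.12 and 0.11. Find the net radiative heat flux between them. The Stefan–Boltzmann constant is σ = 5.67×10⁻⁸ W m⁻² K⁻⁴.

For two large parallel gray plates, q = σ(T₁⁴ − T₂⁴) / (1/ε₁ + 1/ε₂ − 1).
1/ε₁ + 1/ε₂ − 1 = 1/0.12 + 1/0.11 − 1 = 16.42.
T₁⁴ − T₂⁴ = 8.60×10^11 − 1.84×10^11 = 6.76×10^11 K⁴.
q = 5.67×10⁻⁸ × 6.76×10^11 / 16.42 = 2330 W/m².

q ≈ 2330 W/m²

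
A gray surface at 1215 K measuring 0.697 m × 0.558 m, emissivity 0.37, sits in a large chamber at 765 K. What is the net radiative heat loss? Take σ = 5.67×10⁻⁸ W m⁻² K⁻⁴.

Q ≈ 15000 W

A = 0.697 × 0.558 = 0.389 m².
Q = εσA(T⁴ − T_s⁴). T⁴ − T_s⁴ = (1215)⁴ − (765)⁴ = 2.18×10^12 − 3.42×10^11 = 1.84×10^12 K⁴.
Q = 0.37 × 5.67×10⁻⁸ × 0.389 × 1.84×10^12 = 15000 W.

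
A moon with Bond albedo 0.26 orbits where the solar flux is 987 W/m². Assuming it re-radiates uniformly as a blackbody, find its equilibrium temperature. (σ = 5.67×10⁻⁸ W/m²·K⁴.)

Power absorbed = (1−a)S·πR²; power emitted = 4πR²σT⁴. Equating and cancelling πR²:
T = ((1−a)S / 4σ)^(1/4) = (730 / (4 × 5.67×10⁻⁸))^(1/4) = (3.22×10^9)^(1/4).
T = 238 K.

T ≈ 238 K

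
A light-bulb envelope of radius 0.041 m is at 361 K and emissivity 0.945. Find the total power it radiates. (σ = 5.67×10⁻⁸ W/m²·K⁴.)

A = 4πr² = 4π × (0.041)² = 0.0211 m².
Stefan–Boltzmann: P = εσAT⁴ = 0.945 × 5.67×10⁻⁸ × 0.0211 × (361)⁴ = 0.945 × 5.67×10⁻⁸ × 0.0211 × 1.70×10^10.
P = 19.2 W.

P ≈ 19.2 W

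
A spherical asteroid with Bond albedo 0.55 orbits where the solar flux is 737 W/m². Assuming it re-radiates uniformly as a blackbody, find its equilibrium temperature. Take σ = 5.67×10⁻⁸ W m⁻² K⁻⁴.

T ≈ 196 K

Power absorbed = (1−a)S·πR²; power emitted = 4πR²σT⁴. Equating and cancelling πR²:
T = ((1−a)S / 4σ)^(1/4) = (332 / (4 × 5.67×10⁻⁸))^(1/4) = (1.46×10^9)^(1/4).
T = 196 K.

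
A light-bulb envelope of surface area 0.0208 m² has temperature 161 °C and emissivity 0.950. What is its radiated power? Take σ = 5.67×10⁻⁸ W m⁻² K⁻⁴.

161 °C = 434 K.
P = εσAT⁴ = 0.950 × 5.67×10⁻⁸ × 0.0208 × (434)⁴ = 0.950 × 5.67×10⁻⁸ × 0.0208 × 3.55×10^10.
P = 39.7 W.

P ≈ 39.7 W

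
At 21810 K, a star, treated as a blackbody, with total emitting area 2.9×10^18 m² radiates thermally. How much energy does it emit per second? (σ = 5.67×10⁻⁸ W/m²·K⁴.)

P ≈ 3.72×10^28 W

P = σAT⁴ = 5.67×10⁻⁸ × 2.90×10^18 × (21810)⁴ = 5.67×10⁻⁸ × 2.90×10^18 × 2.26×10^17.
P = 3.72×10^28 W.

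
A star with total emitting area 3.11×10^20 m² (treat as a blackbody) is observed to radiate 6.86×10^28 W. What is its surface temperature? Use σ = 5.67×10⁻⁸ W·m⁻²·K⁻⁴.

T ≈ 7900 K

From P = σAT⁴, T = (P / σA)^(1/4) = (6.86×10^28 / (5.67×10⁻⁸ × 3.11×10^20))^(1/4).
T = (3.89×10^15)^(1/4) = 7900 K.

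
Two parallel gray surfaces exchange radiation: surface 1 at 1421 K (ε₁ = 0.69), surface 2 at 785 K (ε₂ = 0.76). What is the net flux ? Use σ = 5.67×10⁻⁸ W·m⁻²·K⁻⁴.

For two large parallel gray plates, q = σ(T₁⁴ − T₂⁴) / (1/ε₁ + 1/ε₂ − 1).
1/ε₁ + 1/ε₂ − 1 = 1/0.69 + 1/0.76 − 1 = 1.765.
T₁⁴ − T₂⁴ = 4.08×10^12 − 3.80×10^11 = 3.70×10^12 K⁴.
q = 5.67×10⁻⁸ × 3.70×10^12 / 1.765 = 1.19×10^5 W/m².

q ≈ 1.19×10^5 W/m²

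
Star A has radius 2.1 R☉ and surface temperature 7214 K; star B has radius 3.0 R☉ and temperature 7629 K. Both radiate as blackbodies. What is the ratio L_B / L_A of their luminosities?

L_B/L_A ≈ 2.55

L = 4πR²σT⁴ ∝ R²T⁴, so L_B/L_A = (3.0/2.1)² × (7629/7214)⁴ = 2.04 × 1.25 = 2.55.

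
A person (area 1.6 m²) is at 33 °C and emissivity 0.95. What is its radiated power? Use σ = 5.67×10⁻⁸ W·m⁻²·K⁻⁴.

P ≈ 756 W

33 °C = 306 K.
P = εσAT⁴ = 0.95 × 5.67×10⁻⁸ × 1.60 × (306)⁴ = 0.95 × 5.67×10⁻⁸ × 1.60 × 8.77×10^9.
P = 756 W.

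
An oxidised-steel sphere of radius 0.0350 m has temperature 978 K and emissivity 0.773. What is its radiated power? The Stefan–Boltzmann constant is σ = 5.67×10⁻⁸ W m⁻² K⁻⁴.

P ≈ 617 W

A = 4πr² = 4π × (0.0350)² = 0.0154 m².
Stefan–Boltzmann: P = εσAT⁴ = 0.773 × 5.67×10⁻⁸ × 0.0154 × (978)⁴ = 0.773 × 5.67×10⁻⁸ × 0.0154 × 9.15×10^11.
P = 617 W.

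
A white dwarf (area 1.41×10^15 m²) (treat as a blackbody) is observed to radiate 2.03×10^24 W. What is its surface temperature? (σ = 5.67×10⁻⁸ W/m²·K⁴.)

From P = σAT⁴, T = (P / σA)^(1/4) = (2.03×10^24 / (5.67×10⁻⁸ × 1.41×10^15))^(1/4).
T = (2.54×10^16)^(1/4) = 12600 K.

T ≈ 12600 K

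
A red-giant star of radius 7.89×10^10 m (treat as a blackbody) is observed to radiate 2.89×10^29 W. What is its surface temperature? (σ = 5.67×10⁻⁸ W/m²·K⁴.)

T ≈ 2840 K

A = 4πr² = 4π × (7.89×10^10)² = 7.82×10^22 m².
From P = σAT⁴, T = (P / σA)^(1/4) = (2.89×10^29 / (5.67×10⁻⁸ × 7.82×10^22))^(1/4).
T = (6.52×10^13)^(1/4) = 2840 K.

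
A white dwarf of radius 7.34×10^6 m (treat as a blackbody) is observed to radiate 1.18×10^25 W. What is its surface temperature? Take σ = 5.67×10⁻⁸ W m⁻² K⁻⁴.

T ≈ 23500 K

A = 4πr² = 4π × (7.34×10^6)² = 6.77×10^14 m².
From P = σAT⁴, T = (P / σA)^(1/4) = (1.18×10^25 / (5.67×10⁻⁸ × 6.77×10^14))^(1/4).
T = (3.07×10^17)^(1/4) = 23500 K.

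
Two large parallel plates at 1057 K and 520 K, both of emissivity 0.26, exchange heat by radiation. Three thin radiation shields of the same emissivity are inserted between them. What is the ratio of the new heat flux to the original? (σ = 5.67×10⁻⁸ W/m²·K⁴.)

With N identical shields there are N+1 = 4 gaps in series, each with the same radiative resistance, so the flux falls to 1/(N+1) of its unshielded value.

ratio ≈ 0.250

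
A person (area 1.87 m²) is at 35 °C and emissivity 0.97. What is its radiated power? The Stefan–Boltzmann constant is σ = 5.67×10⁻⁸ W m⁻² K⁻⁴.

35 °C = 308 K.
Stefan–Boltzmann: P = εσAT⁴ = 0.97 × 5.67×10⁻⁸ × 1.87 × (308)⁴ = 0.97 × 5.67×10⁻⁸ × 1.87 × 9.00×10^9.
P = 926 W.

P ≈ 926 W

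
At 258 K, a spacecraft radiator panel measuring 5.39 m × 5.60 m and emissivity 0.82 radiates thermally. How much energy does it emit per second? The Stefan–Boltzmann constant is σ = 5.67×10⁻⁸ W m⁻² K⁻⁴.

A = 5.39 × 5.60 = 30.2 m².
P = εσAT⁴ = 0.82 × 5.67×10⁻⁸ × 30.2 × (258)⁴ = 0.82 × 5.67×10⁻⁸ × 30.2 × 4.43×10^9.
P = 6220 W.

P ≈ 6220 W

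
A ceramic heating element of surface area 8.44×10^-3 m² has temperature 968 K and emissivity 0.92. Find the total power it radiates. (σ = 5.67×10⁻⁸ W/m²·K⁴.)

P ≈ 387 W

Stefan–Boltzmann: P = εσAT⁴ = 0.92 × 5.67×10⁻⁸ × 8.44×10^-3 × (968)⁴ = 0.92 × 5.67×10⁻⁸ × 8.44×10^-3 × 8.78×10^11.
P = 387 W.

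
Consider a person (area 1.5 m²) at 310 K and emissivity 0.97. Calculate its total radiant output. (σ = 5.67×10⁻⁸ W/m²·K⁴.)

Stefan–Boltzmann: P = εσAT⁴ = 0.97 × 5.67×10⁻⁸ × 1.50 × (310)⁴ = 0.97 × 5.67×10⁻⁸ × 1.50 × 9.24×10^9.
P = 762 W.

P ≈ 762 W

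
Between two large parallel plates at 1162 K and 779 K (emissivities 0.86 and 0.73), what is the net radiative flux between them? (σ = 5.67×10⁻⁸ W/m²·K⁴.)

q ≈ 53800 W/m²

For two large parallel gray plates, q = σ(T₁⁴ − T₂⁴) / (1/ε₁ + 1/ε₂ − 1).
1/ε₁ + 1/ε₂ − 1 = 1/0.86 + 1/0.73 − 1 = 1.533.
T₁⁴ − T₂⁴ = 1.82×10^12 − 3.68×10^11 = 1.45×10^12 K⁴.
q = 5.67×10⁻⁸ × 1.45×10^12 / 1.533 = 53800 W/m².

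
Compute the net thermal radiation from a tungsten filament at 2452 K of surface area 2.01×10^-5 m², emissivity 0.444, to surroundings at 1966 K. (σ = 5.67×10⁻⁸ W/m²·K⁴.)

Q ≈ 10.7 W

Q = εσA(T⁴ − T_s⁴). T⁴ − T_s⁴ = (2452)⁴ − (1966)⁴ = 3.61×10^13 − 1.49×10^13 = 2.12×10^13 K⁴.
Q = 0.444 × 5.67×10⁻⁸ × 2.01×10^-5 × 2.12×10^13 = 10.7 W.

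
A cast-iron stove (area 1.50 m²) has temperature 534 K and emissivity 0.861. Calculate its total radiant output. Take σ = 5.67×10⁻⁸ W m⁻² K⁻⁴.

P ≈ 5950 W

Stefan–Boltzmann: P = εσAT⁴ = 0.861 × 5.67×10⁻⁸ × 1.50 × (534)⁴ = 0.861 × 5.67×10⁻⁸ × 1.50 × 8.13×10^10.
P = 5950 W.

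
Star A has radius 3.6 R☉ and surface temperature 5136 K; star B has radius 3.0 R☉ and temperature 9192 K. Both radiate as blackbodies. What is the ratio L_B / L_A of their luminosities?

L_B/L_A ≈ 7.12

L = 4πR²σT⁴ ∝ R²T⁴, so L_B/L_A = (3.0/3.6)² × (9192/5136)⁴ = 0.694 × 10.3 = 7.12.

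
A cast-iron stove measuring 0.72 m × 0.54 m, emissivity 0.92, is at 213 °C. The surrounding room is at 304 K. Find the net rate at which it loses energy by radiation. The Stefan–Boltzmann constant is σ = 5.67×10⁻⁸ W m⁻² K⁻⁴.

Q ≈ 958 W

A = 0.72 × 0.54 = 0.389 m².
Convert: 213 °C = 486 K.
Q = εσA(T⁴ − T_s⁴). T⁴ − T_s⁴ = (486)⁴ − (304)⁴ = 5.58×10^10 − 8.54×10^9 = 4.72×10^10 K⁴.
Q = 0.92 × 5.67×10⁻⁸ × 0.389 × 4.72×10^10 = 958 W.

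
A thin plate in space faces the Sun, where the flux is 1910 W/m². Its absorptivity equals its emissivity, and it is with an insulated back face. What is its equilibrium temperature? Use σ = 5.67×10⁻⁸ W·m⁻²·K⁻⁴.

T ≈ 428 K

Absorbed flux αS = emitted flux εσT⁴ (one radiating face); with α = ε, T = (S/σ)^(1/4).
T = (1910 / 5.67×10⁻⁸)^(1/4) = (3.37×10^10)^(1/4).
T = 428 K.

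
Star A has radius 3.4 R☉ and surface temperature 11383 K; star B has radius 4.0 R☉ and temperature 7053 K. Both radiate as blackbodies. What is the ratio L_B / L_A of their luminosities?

L = 4πR²σT⁴ ∝ R²T⁴, so L_B/L_A = (4.0/3.4)² × (7053/11383)⁴ = 1.38 × 0.147 = 0.204.

L_B/L_A ≈ 0.204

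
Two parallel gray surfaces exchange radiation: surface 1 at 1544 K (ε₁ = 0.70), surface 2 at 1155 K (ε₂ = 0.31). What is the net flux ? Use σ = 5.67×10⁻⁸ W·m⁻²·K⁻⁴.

q ≈ 60600 W/m²

For two large parallel gray plates, q = σ(T₁⁴ − T₂⁴) / (1/ε₁ + 1/ε₂ − 1).
1/ε₁ + 1/ε₂ − 1 = 1/0.70 + 1/0.31 − 1 = 3.654.
T₁⁴ − T₂⁴ = 5.68×10^12 − 1.78×10^12 = 3.90×10^12 K⁴.
q = 5.67×10⁻⁸ × 3.90×10^12 / 3.654 = 60600 W/m².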